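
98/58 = 1.69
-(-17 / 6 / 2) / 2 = 17 / 24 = 0.71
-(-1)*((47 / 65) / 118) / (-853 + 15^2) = -47 / 4816760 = -0.00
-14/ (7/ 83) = -166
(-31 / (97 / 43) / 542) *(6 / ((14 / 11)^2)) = -483879 / 5152252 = -0.09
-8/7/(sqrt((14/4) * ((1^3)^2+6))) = -8 * sqrt(2)/49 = -0.23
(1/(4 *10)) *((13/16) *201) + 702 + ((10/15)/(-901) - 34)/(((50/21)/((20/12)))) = 1180293787/1729920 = 682.28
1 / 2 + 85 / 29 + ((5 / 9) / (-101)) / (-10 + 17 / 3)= 784151 / 228462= 3.43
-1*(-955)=955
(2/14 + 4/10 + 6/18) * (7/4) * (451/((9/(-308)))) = -3194884/135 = -23665.81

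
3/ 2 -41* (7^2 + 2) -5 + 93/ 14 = -14615/ 7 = -2087.86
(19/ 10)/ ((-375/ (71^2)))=-95779/ 3750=-25.54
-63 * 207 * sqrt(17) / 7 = -1863 * sqrt(17) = -7681.35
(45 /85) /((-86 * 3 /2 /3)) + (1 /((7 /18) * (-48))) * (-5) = 10461 /40936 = 0.26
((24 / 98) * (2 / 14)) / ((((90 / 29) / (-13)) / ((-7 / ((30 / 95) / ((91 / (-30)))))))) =-93119 / 9450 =-9.85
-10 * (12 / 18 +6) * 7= -466.67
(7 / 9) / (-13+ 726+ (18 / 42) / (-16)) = 784 / 718677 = 0.00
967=967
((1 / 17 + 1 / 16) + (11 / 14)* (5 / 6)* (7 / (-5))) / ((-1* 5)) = 649 / 4080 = 0.16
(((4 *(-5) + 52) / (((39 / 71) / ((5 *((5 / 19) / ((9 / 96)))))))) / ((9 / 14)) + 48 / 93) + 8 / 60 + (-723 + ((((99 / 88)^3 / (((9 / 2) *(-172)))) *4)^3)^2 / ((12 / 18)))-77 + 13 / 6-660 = -2044988016542004378893856049809161 / 11035555298352516920085294612480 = -185.31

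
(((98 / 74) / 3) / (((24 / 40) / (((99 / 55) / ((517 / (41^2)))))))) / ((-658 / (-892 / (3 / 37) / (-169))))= -5248082 / 12319593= -0.43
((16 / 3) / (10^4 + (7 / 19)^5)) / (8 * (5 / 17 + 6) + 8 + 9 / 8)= 5387991424 / 600875352185469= 0.00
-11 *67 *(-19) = 14003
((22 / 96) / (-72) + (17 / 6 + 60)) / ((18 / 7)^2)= 10639909 / 1119744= 9.50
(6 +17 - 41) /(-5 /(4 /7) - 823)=24 /1109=0.02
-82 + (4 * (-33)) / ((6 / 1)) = -104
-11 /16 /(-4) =11 /64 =0.17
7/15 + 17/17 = 22/15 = 1.47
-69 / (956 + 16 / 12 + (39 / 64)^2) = -847872 / 11768275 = -0.07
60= 60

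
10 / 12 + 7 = 47 / 6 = 7.83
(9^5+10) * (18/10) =531531/5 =106306.20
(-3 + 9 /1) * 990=5940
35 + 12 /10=181 /5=36.20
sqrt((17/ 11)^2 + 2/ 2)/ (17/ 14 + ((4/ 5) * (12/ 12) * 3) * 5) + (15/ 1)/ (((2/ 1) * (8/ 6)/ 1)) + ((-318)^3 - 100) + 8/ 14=-1800821445/ 56 + 14 * sqrt(410)/ 2035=-32157525.66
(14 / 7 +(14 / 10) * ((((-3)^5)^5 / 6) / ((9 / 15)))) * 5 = -1647505629462.50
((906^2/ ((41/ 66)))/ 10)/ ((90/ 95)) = 139475.39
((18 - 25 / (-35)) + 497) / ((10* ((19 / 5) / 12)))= 1140 / 7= 162.86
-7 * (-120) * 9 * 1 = 7560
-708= -708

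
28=28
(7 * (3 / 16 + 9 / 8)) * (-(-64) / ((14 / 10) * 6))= 70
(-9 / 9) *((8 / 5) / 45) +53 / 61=0.83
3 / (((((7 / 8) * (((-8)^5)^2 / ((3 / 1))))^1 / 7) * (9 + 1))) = 9 / 1342177280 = 0.00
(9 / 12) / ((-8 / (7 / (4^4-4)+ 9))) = -325 / 384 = -0.85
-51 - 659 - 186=-896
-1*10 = -10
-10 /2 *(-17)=85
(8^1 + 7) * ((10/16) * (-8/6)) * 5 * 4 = -250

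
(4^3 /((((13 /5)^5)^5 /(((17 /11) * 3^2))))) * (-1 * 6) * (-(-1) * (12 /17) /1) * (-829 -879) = 21110229492187500000000000 /77620510163534983326338136623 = 0.00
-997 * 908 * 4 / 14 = -1810552 / 7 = -258650.29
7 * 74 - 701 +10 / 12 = -1093 / 6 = -182.17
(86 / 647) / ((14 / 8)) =344 / 4529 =0.08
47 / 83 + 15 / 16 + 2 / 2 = 3325 / 1328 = 2.50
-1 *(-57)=57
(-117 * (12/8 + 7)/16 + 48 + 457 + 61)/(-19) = -26.52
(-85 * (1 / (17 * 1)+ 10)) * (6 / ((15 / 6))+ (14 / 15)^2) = -13984 / 5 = -2796.80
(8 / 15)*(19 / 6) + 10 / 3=226 / 45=5.02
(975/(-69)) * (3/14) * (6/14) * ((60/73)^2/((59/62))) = -326430000/354341197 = -0.92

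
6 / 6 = 1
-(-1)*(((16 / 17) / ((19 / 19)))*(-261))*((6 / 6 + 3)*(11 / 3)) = -61248 / 17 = -3602.82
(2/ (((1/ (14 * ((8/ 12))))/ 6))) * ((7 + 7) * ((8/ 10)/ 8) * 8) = 6272/ 5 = 1254.40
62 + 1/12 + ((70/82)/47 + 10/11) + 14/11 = 16351361/254364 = 64.28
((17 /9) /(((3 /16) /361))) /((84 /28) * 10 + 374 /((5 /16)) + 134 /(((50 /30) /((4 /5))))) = 1227400 /435753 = 2.82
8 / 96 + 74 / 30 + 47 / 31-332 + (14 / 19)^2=-73276639 / 223820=-327.39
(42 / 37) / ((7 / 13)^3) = 13182 / 1813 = 7.27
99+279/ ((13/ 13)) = 378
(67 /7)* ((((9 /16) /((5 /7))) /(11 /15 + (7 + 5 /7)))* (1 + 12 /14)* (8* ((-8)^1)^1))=-94068 /887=-106.05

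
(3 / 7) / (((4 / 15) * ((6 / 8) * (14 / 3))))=45 / 98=0.46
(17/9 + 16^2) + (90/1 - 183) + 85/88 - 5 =127397/792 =160.85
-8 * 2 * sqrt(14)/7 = -16 * sqrt(14)/7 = -8.55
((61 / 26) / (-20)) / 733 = -61 / 381160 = -0.00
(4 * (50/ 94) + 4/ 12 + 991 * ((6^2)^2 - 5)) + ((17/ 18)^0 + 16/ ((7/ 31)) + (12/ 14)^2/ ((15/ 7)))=902016241/ 705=1279455.66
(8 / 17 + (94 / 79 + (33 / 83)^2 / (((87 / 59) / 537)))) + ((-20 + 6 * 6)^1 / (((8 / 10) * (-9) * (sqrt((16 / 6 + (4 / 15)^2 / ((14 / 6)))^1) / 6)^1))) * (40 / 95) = 15891259277 / 268305883 - 400 * sqrt(826) / 3363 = 55.81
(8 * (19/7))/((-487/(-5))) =760/3409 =0.22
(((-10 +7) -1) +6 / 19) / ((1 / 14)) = -980 / 19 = -51.58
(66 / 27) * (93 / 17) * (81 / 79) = 18414 / 1343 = 13.71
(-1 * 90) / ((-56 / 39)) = 1755 / 28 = 62.68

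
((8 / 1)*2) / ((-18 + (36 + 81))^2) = 16 / 9801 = 0.00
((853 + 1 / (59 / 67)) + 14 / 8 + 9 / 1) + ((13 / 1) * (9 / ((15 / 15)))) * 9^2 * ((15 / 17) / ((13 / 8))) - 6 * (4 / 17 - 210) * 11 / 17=465502433 / 68204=6825.15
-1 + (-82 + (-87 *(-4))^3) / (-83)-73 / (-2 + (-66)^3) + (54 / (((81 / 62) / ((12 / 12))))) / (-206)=-3743960178118703 / 7373461206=-507761.56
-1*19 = -19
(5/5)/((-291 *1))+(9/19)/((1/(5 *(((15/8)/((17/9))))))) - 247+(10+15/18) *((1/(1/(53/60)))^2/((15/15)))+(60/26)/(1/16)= -350636483929/1759548960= -199.28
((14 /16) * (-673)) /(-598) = 4711 /4784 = 0.98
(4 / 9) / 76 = 1 / 171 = 0.01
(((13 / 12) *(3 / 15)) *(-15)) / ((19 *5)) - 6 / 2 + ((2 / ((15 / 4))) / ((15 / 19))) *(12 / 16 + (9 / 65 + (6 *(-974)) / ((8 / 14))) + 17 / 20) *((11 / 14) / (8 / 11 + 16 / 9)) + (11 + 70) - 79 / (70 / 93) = -58787809179 / 26799500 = -2193.62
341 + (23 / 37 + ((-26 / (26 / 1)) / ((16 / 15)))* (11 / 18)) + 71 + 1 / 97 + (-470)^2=76251742061 / 344544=221312.06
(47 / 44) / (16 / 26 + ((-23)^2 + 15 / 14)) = 91 / 45210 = 0.00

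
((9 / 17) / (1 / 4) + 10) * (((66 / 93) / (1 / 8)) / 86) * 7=126896 / 22661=5.60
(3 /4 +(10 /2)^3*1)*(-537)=-270111 /4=-67527.75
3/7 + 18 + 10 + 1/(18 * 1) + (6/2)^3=55.48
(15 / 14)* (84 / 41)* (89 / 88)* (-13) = -52065 / 1804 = -28.86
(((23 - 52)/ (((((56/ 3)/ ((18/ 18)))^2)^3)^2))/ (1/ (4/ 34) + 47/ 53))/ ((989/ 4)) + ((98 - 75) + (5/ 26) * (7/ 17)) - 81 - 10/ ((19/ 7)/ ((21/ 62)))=-901125435446785307307802832463593/ 15229767658438394775375330672640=-59.17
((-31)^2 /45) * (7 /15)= 6727 /675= 9.97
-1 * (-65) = 65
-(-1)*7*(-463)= -3241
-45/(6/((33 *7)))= -3465/2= -1732.50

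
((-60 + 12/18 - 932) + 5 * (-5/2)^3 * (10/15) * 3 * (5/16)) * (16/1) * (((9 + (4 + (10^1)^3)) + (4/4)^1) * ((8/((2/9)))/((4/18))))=-2733843879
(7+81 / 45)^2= 1936 / 25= 77.44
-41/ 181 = -0.23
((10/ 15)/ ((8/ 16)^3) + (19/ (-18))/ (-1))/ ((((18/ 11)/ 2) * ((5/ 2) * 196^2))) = 253/ 3111696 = 0.00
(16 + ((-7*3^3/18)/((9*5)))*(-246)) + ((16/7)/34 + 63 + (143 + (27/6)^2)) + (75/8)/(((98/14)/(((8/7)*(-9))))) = 4763789/16660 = 285.94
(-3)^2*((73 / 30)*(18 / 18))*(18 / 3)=657 / 5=131.40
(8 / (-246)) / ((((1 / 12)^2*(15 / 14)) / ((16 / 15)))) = -14336 / 3075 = -4.66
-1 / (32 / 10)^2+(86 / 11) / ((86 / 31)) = 2.72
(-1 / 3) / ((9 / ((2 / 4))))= -1 / 54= -0.02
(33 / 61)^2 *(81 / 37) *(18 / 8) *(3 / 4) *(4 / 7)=2381643 / 3854956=0.62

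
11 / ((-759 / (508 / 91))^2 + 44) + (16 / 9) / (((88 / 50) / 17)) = 739043610236 / 43036934193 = 17.17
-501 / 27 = -167 / 9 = -18.56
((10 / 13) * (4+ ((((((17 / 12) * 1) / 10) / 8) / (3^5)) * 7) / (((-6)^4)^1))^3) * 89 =157404677308015569709672984591 / 35924511954619170658713600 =4381.54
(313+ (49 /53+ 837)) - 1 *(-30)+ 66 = 1246.92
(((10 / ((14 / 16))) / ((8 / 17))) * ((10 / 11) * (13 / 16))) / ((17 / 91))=4225 / 44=96.02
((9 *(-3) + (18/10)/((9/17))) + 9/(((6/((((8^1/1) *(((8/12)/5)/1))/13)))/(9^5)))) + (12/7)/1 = 3296786/455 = 7245.68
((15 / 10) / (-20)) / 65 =-3 / 2600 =-0.00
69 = 69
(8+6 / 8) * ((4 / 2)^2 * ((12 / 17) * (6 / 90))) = 28 / 17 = 1.65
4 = 4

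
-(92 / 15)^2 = -8464 / 225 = -37.62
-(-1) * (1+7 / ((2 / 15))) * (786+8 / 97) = 4079375 / 97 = 42055.41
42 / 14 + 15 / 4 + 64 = 283 / 4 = 70.75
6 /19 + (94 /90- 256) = -217717 /855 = -254.64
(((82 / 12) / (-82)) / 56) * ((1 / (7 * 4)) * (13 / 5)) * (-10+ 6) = 13 / 23520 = 0.00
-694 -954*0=-694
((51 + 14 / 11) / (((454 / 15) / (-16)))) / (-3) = 23000 / 2497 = 9.21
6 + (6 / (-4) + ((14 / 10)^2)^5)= 652841123 / 19531250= 33.43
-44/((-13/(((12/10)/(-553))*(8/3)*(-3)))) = 2112/35945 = 0.06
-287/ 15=-19.13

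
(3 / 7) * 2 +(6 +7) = 97 / 7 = 13.86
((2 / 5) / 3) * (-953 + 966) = 1.73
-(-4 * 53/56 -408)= 5765/14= 411.79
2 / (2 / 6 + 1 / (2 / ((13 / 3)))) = 4 / 5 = 0.80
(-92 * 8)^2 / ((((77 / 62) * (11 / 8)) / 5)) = 1343406080 / 847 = 1586075.66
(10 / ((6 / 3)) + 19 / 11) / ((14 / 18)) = 666 / 77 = 8.65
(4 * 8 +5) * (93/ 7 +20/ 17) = 63677/ 119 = 535.10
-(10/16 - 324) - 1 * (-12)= 2683/8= 335.38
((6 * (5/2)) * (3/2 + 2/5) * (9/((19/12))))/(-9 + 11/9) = -729/35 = -20.83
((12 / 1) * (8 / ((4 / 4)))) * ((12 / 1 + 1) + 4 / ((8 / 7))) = 1584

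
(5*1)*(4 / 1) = 20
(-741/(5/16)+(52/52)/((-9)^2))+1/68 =-65302103/27540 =-2371.17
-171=-171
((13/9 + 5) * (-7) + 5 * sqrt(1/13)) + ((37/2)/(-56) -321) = -369373/1008 + 5 * sqrt(13)/13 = -365.05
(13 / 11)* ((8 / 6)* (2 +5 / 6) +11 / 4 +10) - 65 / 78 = 7405 / 396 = 18.70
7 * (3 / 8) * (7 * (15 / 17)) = 16.21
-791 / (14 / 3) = -339 / 2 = -169.50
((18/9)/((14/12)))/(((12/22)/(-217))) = -682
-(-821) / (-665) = -821 / 665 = -1.23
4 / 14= 0.29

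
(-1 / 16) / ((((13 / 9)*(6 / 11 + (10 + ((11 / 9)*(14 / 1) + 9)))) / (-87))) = 77517 / 754832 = 0.10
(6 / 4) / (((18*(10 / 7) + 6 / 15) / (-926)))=-48615 / 914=-53.19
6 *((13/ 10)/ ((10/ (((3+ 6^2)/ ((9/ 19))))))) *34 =54587/ 25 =2183.48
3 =3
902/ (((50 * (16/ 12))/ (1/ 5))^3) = 12177/ 500000000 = 0.00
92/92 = 1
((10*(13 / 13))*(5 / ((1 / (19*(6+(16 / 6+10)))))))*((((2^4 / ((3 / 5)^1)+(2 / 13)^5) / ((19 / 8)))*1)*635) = 422503096064000 / 3341637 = 126435964.19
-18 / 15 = -6 / 5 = -1.20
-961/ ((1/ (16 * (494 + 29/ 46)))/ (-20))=3498501280/ 23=152108751.30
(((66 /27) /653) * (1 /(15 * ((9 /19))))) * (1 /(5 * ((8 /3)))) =209 /5289300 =0.00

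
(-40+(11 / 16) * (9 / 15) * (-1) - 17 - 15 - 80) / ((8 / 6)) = -114.31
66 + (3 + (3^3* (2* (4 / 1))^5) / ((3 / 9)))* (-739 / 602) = -280203171 / 86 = -3258176.41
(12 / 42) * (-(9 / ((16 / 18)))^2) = -29.29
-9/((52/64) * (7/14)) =-288/13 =-22.15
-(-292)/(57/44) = 12848/57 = 225.40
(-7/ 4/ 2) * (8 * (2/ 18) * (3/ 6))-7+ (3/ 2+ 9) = 28/ 9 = 3.11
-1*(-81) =81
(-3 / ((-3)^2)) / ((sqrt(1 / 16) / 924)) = -1232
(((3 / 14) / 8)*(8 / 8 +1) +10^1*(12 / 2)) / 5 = 3363 / 280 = 12.01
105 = 105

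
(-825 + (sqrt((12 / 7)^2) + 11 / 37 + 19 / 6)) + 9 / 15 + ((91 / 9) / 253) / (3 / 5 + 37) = -454141885913 / 554358420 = -819.22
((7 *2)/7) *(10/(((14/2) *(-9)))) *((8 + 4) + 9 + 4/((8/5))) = -470/63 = -7.46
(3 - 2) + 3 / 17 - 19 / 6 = -1.99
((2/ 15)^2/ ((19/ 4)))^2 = 256/ 18275625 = 0.00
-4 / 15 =-0.27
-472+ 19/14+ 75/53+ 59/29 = -10053065/21518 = -467.19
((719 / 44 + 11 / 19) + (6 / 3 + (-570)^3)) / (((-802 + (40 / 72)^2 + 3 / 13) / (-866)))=-70590631587506667 / 352766084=-200106061.18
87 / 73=1.19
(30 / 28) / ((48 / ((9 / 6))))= 15 / 448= 0.03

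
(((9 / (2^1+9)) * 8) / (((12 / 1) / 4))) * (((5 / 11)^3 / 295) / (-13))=-600 / 11229647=-0.00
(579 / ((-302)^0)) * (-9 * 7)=-36477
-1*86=-86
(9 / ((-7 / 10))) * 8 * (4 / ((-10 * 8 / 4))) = 144 / 7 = 20.57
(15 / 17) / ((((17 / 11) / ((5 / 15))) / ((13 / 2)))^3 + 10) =43863105 / 515155726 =0.09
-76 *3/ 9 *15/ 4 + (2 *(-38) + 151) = -20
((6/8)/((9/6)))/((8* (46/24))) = 3/92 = 0.03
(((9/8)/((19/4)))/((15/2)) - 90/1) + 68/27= -224309/2565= -87.45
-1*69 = -69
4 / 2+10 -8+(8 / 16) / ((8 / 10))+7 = 93 / 8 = 11.62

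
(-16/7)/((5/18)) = -288/35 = -8.23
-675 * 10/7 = -6750/7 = -964.29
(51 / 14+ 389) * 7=5497 / 2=2748.50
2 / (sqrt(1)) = 2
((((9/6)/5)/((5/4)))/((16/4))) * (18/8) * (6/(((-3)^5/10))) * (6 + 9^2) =-29/10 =-2.90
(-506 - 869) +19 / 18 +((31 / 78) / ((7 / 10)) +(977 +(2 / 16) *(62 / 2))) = -2571671 / 6552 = -392.50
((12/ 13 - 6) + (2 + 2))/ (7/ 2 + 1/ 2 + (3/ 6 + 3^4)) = -28/ 2223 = -0.01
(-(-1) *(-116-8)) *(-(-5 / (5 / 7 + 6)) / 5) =-868 / 47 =-18.47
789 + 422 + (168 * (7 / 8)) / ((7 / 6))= 1337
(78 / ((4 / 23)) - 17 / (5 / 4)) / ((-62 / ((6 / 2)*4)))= -13047 / 155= -84.17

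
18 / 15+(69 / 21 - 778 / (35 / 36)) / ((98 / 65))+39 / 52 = -3612713 / 6860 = -526.63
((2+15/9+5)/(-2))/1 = -13/3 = -4.33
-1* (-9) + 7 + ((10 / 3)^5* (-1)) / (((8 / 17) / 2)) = -421112 / 243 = -1732.97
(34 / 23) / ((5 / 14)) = 476 / 115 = 4.14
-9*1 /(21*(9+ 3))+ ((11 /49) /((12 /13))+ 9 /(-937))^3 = -3841305604402573 /167244078868122816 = -0.02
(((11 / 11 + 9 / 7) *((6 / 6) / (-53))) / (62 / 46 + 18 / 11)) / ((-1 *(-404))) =-1012 / 28290605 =-0.00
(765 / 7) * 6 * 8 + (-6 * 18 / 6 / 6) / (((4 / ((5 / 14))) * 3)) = 41965 / 8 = 5245.62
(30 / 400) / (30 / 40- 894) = -1 / 11910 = -0.00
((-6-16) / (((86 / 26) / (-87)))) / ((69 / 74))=613756 / 989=620.58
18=18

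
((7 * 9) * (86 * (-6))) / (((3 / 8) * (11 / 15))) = -118210.91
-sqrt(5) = -2.24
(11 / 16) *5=55 / 16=3.44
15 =15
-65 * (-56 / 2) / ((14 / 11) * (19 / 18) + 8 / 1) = 36036 / 185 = 194.79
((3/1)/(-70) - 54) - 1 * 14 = -4763/70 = -68.04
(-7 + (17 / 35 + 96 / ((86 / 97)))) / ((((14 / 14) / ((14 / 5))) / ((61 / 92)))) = 188.93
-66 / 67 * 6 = -396 / 67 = -5.91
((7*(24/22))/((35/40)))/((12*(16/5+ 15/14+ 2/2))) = 560/4059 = 0.14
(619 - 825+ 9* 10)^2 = 13456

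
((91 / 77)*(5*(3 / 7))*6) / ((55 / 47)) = 10998 / 847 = 12.98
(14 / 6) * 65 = 455 / 3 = 151.67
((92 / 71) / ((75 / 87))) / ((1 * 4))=667 / 1775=0.38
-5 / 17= -0.29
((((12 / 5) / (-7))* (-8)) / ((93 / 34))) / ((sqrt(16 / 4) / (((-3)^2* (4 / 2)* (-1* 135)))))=-264384 / 217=-1218.36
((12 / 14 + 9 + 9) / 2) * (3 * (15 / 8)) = 1485 / 28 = 53.04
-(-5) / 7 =5 / 7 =0.71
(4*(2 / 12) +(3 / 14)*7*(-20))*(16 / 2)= -704 / 3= -234.67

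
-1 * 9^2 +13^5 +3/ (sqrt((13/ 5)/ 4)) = 6 * sqrt(65)/ 13 +371212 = 371215.72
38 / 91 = 0.42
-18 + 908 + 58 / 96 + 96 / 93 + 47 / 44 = 14611789 / 16368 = 892.70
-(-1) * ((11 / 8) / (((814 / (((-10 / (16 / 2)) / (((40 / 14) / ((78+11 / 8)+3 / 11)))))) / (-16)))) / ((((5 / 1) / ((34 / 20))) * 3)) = 834071 / 7814400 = 0.11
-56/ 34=-28/ 17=-1.65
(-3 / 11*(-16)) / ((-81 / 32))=-1.72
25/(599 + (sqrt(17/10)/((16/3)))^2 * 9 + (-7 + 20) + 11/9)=0.04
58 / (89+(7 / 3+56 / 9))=261 / 439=0.59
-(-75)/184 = 75/184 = 0.41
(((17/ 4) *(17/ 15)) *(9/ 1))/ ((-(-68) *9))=17/ 240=0.07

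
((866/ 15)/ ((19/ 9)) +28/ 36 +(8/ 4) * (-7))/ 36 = 0.39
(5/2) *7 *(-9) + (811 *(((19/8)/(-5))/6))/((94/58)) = -2223461/11280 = -197.12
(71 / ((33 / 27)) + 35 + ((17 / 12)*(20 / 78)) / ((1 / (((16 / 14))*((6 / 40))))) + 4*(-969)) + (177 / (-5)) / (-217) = -1760706862 / 465465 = -3782.68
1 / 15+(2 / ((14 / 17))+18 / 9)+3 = 787 / 105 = 7.50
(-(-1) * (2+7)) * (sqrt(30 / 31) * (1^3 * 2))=18 * sqrt(930) / 31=17.71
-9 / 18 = -1 / 2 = -0.50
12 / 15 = 4 / 5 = 0.80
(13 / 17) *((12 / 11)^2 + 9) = 16029 / 2057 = 7.79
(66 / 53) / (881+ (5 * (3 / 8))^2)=4224 / 3000277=0.00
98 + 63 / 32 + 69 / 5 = 18203 / 160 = 113.77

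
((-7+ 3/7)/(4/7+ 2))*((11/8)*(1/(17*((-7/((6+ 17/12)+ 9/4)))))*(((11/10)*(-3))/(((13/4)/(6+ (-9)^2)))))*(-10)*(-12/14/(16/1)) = -2340503/173264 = -13.51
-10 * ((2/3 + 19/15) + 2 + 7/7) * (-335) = 49580/3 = 16526.67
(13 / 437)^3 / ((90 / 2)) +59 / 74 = 221569080293 / 277899998490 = 0.80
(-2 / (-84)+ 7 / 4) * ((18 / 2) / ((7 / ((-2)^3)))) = -894 / 49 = -18.24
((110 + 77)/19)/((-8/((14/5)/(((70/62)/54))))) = -156519/950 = -164.76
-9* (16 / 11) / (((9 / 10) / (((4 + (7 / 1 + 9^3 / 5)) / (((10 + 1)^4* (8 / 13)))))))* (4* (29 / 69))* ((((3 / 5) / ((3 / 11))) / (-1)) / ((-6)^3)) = -591136 / 136380915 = -0.00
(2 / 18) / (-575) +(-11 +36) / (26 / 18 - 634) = -0.04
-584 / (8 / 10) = -730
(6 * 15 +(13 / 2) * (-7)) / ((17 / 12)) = 31.41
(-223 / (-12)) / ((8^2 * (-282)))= -223 / 216576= -0.00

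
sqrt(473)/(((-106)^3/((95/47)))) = -95 * sqrt(473)/55977752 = -0.00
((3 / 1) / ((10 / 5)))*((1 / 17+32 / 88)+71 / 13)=8.83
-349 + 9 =-340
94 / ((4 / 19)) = 893 / 2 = 446.50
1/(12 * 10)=1/120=0.01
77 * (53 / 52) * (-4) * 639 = -2607759 / 13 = -200596.85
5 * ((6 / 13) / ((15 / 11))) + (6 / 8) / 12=365 / 208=1.75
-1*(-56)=56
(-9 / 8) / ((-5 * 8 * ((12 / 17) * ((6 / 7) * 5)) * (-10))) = -119 / 128000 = -0.00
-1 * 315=-315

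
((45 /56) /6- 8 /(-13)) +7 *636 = 6483203 /1456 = 4452.75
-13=-13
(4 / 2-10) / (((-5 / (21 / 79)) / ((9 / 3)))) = 504 / 395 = 1.28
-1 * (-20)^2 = -400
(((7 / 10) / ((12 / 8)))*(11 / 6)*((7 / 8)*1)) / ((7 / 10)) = 77 / 72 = 1.07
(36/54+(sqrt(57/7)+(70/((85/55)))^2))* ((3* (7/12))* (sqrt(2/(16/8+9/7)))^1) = sqrt(322)* (867* sqrt(399)+12454946)/79764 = 2805.86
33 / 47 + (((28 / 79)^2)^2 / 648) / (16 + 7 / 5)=0.70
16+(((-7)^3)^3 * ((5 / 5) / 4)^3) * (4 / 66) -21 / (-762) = -5122758601 / 134112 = -38197.62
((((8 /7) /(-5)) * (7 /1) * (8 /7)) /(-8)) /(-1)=-8 /35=-0.23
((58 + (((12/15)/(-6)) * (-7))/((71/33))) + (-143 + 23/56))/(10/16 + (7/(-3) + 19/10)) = -5019033/11431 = -439.07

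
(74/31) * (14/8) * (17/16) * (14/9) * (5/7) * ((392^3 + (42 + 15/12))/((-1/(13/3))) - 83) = -68957369215315/53568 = -1287286611.70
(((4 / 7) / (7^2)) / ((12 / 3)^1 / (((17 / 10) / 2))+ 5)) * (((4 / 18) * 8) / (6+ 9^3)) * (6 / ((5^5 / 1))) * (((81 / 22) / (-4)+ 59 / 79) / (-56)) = 41038 / 2372217449765625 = 0.00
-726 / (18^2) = -121 / 54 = -2.24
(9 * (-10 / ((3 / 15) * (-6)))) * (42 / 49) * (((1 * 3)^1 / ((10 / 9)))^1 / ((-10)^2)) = 243 / 140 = 1.74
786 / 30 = 131 / 5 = 26.20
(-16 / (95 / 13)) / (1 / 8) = -1664 / 95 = -17.52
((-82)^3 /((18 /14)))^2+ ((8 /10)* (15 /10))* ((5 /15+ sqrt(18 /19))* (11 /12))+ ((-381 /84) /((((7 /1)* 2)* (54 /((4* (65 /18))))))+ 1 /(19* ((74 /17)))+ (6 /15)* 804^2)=33* sqrt(38) /190+ 61576139300541375179 /334824840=183905528935.37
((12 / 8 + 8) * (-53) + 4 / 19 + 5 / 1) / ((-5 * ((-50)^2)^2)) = 3787 / 237500000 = 0.00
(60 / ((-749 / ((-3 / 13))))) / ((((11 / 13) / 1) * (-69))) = -60 / 189497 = -0.00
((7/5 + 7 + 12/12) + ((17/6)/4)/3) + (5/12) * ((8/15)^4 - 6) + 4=2714267/243000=11.17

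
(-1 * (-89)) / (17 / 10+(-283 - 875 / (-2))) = 445 / 781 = 0.57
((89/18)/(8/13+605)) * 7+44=6243515/141714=44.06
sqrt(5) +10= 12.24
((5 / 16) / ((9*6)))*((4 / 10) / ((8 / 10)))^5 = 5 / 27648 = 0.00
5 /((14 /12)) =30 /7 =4.29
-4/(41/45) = -180/41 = -4.39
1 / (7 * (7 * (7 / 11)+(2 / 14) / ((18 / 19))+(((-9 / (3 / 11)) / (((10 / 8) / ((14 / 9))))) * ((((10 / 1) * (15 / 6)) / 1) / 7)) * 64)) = -198 / 13003537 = -0.00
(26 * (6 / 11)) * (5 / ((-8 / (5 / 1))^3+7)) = 32500 / 1331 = 24.42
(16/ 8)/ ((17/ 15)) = 30/ 17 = 1.76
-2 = -2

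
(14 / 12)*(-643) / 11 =-4501 / 66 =-68.20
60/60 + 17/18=35/18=1.94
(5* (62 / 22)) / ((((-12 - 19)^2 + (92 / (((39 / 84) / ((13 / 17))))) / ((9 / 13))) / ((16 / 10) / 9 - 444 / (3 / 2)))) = -7015424 / 1985731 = -3.53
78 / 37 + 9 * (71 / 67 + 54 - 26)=653577 / 2479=263.65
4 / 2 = 2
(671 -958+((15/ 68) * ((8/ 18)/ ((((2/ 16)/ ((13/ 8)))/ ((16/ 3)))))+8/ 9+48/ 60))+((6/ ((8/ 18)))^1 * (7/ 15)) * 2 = -67808/ 255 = -265.91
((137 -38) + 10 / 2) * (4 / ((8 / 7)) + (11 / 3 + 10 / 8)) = 2626 / 3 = 875.33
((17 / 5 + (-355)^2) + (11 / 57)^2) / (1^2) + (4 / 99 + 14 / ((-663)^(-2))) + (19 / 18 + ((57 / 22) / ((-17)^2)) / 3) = 324316898876117 / 51642855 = 6279995.54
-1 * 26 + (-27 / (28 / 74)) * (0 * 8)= -26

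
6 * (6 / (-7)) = -5.14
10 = 10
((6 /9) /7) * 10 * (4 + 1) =100 /21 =4.76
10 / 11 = 0.91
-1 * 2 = -2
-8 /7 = -1.14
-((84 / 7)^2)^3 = -2985984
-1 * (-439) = 439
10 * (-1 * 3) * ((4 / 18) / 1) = -20 / 3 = -6.67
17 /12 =1.42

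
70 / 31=2.26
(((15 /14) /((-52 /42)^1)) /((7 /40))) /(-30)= 15 /91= 0.16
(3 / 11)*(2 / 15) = 2 / 55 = 0.04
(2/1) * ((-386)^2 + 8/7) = 2085960/7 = 297994.29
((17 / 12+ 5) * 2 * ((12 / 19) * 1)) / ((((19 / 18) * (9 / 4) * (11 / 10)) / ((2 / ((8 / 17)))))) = 4760 / 361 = 13.19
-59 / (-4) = 59 / 4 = 14.75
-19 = -19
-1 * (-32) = 32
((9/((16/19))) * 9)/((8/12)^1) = 4617/32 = 144.28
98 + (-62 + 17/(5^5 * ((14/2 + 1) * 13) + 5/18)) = 210600486/5850005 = 36.00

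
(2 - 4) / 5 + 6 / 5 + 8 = 8.80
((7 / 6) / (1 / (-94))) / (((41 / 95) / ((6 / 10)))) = -6251 / 41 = -152.46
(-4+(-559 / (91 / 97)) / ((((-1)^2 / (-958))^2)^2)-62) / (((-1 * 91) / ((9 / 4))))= 15809376414116151 / 1274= 12409243653152.39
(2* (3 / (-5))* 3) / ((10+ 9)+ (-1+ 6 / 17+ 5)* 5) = -34 / 385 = -0.09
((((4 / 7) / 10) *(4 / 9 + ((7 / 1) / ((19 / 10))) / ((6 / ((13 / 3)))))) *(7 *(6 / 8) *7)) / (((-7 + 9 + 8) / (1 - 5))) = -1239 / 475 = -2.61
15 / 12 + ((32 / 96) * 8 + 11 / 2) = 113 / 12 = 9.42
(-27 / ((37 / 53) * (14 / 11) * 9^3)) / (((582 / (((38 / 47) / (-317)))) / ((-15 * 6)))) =-55385 / 3368768193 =-0.00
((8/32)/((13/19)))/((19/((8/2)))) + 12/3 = 53/13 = 4.08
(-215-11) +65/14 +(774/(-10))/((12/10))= -2001/7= -285.86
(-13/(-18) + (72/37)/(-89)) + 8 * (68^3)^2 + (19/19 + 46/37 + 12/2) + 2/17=790939861001.06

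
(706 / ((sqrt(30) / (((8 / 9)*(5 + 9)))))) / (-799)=-39536*sqrt(30) / 107865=-2.01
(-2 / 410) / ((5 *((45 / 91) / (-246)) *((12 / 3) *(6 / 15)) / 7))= 637 / 300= 2.12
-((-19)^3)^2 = -47045881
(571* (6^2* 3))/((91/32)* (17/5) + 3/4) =9866880/1667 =5918.94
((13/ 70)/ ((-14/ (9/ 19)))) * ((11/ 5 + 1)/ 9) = -52/ 23275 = -0.00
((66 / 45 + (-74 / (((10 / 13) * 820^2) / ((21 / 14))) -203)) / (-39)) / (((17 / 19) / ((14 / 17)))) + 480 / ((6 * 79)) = 3047577439859 / 528274422000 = 5.77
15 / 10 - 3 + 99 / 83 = -51 / 166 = -0.31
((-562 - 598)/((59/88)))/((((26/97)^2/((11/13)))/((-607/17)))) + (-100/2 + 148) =727667.57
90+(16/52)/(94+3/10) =1103350/12259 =90.00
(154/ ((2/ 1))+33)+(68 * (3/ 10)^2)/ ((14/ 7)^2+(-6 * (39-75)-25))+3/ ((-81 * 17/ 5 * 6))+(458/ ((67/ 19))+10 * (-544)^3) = -482712714681235957/ 299841750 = -1609891600.09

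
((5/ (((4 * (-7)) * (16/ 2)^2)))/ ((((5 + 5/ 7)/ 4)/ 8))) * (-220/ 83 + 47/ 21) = 719/ 111552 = 0.01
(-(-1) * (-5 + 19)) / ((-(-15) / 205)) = 574 / 3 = 191.33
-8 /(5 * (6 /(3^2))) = -12 /5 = -2.40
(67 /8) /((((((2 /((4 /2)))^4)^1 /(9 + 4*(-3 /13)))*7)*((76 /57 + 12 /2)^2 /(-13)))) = -9045 /3872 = -2.34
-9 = -9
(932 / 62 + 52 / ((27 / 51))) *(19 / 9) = 239.09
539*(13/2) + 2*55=7227/2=3613.50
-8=-8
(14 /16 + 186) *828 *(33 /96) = 3404115 /64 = 53189.30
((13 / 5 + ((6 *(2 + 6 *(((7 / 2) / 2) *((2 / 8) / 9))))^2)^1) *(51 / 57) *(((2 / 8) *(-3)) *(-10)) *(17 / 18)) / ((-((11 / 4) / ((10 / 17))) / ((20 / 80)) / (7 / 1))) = -160055 / 352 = -454.70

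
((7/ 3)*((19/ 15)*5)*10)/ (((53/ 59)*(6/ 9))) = 39235/ 159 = 246.76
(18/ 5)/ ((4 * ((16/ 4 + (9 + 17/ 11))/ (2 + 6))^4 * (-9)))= -14641/ 1600000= -0.01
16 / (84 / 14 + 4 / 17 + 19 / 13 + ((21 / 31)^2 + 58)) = 849524 / 3512555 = 0.24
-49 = -49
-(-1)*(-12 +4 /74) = -442 /37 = -11.95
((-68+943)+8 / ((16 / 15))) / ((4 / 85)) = 150025 / 8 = 18753.12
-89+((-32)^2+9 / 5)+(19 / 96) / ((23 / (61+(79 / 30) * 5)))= 62095907 / 66240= 937.44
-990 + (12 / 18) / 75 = -222748 / 225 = -989.99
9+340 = 349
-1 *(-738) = 738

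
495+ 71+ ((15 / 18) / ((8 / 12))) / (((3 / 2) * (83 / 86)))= 141149 / 249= 566.86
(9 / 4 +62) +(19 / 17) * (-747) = -52403 / 68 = -770.63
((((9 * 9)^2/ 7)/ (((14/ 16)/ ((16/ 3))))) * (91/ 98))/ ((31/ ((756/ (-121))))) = -196515072/ 183799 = -1069.18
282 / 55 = 5.13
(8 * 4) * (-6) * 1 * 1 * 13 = -2496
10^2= 100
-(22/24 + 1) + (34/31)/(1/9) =2959/372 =7.95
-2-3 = -5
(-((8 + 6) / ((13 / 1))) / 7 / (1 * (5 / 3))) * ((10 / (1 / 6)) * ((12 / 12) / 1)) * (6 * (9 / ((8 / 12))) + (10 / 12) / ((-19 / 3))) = -110628 / 247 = -447.89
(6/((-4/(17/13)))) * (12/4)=-153/26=-5.88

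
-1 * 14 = -14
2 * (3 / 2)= 3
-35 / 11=-3.18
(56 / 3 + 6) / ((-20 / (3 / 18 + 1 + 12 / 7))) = -4477 / 1260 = -3.55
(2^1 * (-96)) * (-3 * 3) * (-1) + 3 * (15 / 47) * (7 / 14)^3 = -649683 / 376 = -1727.88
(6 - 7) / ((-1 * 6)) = 1 / 6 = 0.17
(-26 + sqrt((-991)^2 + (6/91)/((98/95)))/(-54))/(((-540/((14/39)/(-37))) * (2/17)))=-119/29970 - 17 * sqrt(99624512806)/1914543540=-0.01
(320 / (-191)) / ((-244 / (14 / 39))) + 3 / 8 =1372127 / 3635112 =0.38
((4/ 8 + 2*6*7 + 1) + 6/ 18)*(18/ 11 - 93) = -172525/ 22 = -7842.05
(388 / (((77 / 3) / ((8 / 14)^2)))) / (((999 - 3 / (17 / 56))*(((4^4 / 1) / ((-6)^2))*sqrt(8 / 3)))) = 0.00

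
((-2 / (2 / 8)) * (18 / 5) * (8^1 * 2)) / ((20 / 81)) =-46656 / 25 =-1866.24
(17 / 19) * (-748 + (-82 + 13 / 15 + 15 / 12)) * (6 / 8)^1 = -844441 / 1520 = -555.55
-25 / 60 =-5 / 12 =-0.42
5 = 5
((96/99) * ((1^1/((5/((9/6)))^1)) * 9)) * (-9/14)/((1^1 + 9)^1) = -324/1925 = -0.17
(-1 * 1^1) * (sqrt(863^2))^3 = -642735647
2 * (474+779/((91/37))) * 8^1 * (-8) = -9210496/91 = -101214.24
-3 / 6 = -1 / 2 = -0.50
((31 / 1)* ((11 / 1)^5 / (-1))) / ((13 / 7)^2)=-244636469 / 169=-1447553.07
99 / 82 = 1.21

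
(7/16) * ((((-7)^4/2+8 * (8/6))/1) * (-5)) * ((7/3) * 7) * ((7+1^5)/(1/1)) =-12462905/36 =-346191.81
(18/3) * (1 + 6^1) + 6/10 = 213/5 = 42.60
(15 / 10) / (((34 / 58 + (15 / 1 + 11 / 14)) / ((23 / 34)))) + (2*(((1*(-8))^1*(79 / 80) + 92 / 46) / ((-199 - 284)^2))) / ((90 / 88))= 31940916929 / 515766985650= 0.06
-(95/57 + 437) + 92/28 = -9143/21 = -435.38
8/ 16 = 1/ 2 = 0.50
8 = 8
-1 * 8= -8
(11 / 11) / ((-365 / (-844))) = 844 / 365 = 2.31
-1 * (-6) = 6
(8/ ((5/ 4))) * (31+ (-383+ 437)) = 544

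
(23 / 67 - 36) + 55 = 1296 / 67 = 19.34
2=2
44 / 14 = 22 / 7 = 3.14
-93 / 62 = -3 / 2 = -1.50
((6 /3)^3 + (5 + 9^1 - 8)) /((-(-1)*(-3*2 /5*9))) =-35 /27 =-1.30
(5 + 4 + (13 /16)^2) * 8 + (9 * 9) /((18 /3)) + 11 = 3257 /32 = 101.78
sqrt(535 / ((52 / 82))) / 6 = sqrt(570310) / 156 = 4.84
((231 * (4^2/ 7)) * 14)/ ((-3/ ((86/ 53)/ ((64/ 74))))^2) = 2891.13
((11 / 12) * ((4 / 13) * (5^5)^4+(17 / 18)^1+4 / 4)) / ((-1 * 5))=-15106201171876001 / 2808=-5379701272035.61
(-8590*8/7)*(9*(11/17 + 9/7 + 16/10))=-260008992/833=-312135.64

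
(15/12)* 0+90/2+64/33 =46.94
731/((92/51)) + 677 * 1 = 99565/92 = 1082.23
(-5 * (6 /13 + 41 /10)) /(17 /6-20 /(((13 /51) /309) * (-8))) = -1779 /236606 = -0.01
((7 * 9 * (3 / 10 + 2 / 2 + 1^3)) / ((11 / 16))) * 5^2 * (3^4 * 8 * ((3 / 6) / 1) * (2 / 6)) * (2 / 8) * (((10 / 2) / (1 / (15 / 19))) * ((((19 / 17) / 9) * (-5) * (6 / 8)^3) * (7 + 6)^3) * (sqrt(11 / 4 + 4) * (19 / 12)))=-9186251563125 * sqrt(3) / 11968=-1329466447.06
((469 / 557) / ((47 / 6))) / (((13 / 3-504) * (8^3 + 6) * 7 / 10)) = -6030 / 10163761139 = -0.00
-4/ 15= -0.27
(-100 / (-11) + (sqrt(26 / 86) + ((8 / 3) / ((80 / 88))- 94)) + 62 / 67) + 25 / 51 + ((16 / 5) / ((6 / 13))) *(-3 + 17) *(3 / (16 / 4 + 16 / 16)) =-6991241 / 313225 + sqrt(559) / 43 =-21.77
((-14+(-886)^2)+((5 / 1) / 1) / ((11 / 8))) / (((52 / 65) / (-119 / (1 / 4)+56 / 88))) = -112878972045 / 242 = -466442033.24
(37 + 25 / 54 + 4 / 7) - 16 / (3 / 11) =-20.63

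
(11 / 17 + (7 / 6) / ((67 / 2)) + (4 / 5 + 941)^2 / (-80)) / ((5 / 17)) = -75766224977 / 2010000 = -37694.64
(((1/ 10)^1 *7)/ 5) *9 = 63/ 50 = 1.26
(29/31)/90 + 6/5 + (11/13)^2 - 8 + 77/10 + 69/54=91289/31434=2.90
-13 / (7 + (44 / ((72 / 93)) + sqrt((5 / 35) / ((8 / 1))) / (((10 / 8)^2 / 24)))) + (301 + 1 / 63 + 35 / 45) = 1123200*sqrt(14) / 641100823 + 12181015926449 / 40389351849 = 301.60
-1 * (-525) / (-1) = -525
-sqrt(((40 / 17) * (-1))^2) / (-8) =5 / 17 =0.29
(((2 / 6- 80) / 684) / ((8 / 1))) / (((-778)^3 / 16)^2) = -239 / 14220175622256156744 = -0.00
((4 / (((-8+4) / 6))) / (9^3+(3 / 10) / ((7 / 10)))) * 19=-133 / 851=-0.16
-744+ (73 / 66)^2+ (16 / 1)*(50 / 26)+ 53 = -37318271 / 56628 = -659.01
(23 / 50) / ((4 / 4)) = 23 / 50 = 0.46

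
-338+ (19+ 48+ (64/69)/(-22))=-205721/759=-271.04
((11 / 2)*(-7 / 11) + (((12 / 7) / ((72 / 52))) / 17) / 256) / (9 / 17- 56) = 159923 / 2534784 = 0.06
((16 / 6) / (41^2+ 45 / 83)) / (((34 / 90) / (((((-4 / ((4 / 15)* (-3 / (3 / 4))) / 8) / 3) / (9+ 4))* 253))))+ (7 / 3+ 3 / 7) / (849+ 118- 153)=1548986293 / 95864793024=0.02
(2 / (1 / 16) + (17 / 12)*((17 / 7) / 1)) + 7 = 3565 / 84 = 42.44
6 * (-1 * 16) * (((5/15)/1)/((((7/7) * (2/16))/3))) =-768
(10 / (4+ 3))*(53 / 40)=53 / 28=1.89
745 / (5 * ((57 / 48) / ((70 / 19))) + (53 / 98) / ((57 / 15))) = 22195040 / 52253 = 424.76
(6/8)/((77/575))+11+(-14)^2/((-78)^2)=16.63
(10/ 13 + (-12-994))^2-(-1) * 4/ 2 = 170772962/ 169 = 1010490.90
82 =82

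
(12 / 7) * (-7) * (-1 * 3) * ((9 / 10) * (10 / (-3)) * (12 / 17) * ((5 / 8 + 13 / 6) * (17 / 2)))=-1809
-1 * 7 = -7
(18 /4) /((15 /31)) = 93 /10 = 9.30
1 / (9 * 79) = 0.00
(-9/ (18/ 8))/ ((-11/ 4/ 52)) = 832/ 11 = 75.64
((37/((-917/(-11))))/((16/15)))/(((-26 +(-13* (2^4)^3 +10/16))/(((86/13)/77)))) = -23865/35564026589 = -0.00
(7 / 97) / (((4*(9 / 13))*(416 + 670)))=0.00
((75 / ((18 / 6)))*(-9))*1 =-225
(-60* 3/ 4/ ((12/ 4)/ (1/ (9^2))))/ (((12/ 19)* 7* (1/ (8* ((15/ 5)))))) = -190/ 189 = -1.01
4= 4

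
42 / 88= 21 / 44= 0.48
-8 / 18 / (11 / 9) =-4 / 11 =-0.36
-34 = -34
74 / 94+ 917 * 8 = 344829 / 47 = 7336.79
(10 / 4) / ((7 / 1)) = 5 / 14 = 0.36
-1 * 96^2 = -9216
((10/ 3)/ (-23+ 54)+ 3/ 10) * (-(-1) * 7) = 2653/ 930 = 2.85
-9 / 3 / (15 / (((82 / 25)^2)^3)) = -304006671424 / 1220703125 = -249.04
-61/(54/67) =-4087/54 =-75.69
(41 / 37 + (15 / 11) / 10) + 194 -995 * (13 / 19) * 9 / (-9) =13548741 / 15466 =876.03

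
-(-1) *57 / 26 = 57 / 26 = 2.19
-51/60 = -0.85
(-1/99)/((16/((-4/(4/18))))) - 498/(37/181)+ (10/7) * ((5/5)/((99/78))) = -15136117/6216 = -2435.03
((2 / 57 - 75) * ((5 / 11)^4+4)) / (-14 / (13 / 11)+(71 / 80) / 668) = 6058787200960 / 236802377361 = 25.59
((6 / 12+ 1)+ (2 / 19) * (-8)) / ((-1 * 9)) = -25 / 342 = -0.07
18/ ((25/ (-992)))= -17856/ 25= -714.24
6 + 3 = 9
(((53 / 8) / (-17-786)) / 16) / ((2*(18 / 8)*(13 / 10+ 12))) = -265 / 30758112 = -0.00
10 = 10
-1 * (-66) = 66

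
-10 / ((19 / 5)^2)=-250 / 361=-0.69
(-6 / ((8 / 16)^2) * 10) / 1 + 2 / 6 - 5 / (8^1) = -5767 / 24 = -240.29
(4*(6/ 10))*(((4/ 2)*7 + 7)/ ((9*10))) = 14/ 25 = 0.56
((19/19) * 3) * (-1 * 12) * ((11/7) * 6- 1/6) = -2334/7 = -333.43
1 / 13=0.08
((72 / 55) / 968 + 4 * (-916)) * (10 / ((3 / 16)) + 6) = -4340336158 / 19965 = -217397.25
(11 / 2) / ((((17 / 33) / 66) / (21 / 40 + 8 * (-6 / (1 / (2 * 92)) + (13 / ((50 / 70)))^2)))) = -14809769469 / 3400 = -4355814.55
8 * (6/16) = 3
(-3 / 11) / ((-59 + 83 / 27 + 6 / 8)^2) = -34992 / 390606491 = -0.00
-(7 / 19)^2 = -49 / 361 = -0.14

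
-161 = -161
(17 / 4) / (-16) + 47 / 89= 1495 / 5696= 0.26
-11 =-11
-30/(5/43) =-258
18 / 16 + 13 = 113 / 8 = 14.12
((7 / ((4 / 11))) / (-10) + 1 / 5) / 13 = -69 / 520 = -0.13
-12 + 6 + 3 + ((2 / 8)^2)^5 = -3.00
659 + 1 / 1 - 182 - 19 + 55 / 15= 1388 / 3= 462.67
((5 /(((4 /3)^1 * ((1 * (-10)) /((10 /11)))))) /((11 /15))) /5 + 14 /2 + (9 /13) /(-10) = 215117 /31460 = 6.84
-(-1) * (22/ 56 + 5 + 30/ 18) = 7.06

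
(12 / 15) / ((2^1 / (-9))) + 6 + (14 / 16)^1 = 131 / 40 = 3.28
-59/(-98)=59/98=0.60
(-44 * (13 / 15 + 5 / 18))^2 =5134756 / 2025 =2535.68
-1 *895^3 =-716917375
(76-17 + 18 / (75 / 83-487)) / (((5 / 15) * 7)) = 3568380 / 141211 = 25.27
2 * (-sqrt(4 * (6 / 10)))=-4 * sqrt(15) / 5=-3.10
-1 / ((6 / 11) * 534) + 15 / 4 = 3001 / 801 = 3.75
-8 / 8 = -1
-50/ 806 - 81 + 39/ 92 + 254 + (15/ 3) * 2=6798325/ 37076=183.36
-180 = -180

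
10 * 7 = 70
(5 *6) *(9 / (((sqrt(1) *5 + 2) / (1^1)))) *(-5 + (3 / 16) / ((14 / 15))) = -145125 / 784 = -185.11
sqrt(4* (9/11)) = 6* sqrt(11)/11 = 1.81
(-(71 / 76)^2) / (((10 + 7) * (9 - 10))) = 5041 / 98192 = 0.05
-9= -9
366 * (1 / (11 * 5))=366 / 55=6.65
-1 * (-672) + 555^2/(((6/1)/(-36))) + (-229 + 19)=-1847688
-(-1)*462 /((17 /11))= 5082 /17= 298.94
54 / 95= 0.57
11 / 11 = 1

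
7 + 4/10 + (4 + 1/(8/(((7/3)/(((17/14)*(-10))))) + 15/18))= 136449/11995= 11.38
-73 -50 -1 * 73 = -196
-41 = -41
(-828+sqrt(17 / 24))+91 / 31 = -25577 / 31+sqrt(102) / 12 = -824.22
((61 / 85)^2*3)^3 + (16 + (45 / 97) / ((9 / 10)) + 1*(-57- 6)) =-1565635305501666 / 36583503015625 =-42.80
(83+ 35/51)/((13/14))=59752/663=90.12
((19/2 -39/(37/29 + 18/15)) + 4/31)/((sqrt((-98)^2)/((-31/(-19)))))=-7173/70364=-0.10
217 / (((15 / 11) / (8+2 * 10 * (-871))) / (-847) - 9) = -11734463356 / 486682807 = -24.11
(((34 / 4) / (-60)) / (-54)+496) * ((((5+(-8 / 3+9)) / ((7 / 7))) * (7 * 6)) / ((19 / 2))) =24852.34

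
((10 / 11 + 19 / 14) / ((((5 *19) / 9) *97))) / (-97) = -3141 / 137653670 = -0.00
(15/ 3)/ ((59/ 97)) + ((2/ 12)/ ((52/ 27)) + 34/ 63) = 3419797/ 386568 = 8.85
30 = 30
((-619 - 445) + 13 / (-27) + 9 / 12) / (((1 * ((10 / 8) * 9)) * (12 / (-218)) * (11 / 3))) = 12522247 / 26730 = 468.47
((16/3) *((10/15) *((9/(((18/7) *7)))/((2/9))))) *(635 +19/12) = 15278/3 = 5092.67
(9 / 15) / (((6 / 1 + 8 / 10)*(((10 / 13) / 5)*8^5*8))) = 39 / 17825792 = 0.00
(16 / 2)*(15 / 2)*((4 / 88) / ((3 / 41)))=410 / 11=37.27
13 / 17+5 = 98 / 17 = 5.76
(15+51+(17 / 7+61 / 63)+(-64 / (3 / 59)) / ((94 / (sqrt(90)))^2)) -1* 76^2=-795955004 / 139167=-5719.42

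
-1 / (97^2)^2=-0.00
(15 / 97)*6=90 / 97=0.93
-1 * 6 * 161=-966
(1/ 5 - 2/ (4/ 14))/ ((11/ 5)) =-34/ 11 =-3.09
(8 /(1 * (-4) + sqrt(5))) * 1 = -32 /11 - 8 * sqrt(5) /11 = -4.54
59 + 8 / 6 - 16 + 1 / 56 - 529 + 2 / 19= -1546663 / 3192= -484.54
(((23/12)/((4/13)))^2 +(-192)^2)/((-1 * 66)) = -85024057/152064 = -559.13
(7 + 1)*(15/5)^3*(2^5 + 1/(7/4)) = 7035.43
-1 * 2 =-2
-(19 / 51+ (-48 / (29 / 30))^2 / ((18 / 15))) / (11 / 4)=-32052356 / 42891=-747.30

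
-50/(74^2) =-25/2738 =-0.01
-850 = -850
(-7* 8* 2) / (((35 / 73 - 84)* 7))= 1168 / 6097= 0.19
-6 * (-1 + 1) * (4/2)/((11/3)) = 0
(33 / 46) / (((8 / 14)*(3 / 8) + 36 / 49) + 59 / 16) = 12936 / 83605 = 0.15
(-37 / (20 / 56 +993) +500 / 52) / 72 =1731641 / 13016952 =0.13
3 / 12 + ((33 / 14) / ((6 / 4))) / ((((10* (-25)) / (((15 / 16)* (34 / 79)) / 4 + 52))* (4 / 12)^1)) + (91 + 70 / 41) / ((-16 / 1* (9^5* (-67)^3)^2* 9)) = -0.73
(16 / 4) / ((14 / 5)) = 10 / 7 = 1.43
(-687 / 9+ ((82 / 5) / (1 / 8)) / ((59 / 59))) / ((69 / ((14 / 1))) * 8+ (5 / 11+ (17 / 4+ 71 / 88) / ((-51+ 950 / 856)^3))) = 616974565154876467 / 448484390729877105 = 1.38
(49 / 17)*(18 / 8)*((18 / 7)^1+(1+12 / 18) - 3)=273 / 34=8.03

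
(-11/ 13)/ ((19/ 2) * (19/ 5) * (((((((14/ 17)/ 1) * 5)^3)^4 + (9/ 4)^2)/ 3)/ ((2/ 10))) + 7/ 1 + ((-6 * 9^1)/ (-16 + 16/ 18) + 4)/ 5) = -615249082514627616/ 1039314801013776429042024397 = -0.00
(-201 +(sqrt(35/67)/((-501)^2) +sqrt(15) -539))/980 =-37/49 +sqrt(2345)/16480725660 +sqrt(15)/980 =-0.75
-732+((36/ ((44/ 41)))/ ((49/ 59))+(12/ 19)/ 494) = -691.61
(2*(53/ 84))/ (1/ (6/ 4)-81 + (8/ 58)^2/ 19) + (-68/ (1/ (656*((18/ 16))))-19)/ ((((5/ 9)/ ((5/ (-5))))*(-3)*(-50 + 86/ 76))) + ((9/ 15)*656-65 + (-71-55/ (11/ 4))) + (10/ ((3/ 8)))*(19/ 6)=1409247078598291/ 1501731963270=938.41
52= 52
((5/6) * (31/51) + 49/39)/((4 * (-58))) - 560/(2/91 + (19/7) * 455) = -0.46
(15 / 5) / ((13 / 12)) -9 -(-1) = -68 / 13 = -5.23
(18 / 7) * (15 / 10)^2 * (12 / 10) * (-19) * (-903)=595593 / 5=119118.60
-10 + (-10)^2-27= 63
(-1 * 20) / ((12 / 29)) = -145 / 3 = -48.33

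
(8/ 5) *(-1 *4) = -32/ 5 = -6.40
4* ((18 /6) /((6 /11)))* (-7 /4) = -77 /2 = -38.50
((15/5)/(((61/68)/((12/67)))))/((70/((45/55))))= 11016/1573495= 0.01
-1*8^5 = -32768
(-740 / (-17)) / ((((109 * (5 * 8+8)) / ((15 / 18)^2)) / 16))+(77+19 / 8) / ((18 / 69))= 243641585 / 800496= 304.36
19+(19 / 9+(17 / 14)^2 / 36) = 149249 / 7056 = 21.15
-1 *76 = -76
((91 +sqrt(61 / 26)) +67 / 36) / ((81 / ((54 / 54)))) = sqrt(1586) / 2106 +3343 / 2916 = 1.17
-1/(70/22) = -11/35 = -0.31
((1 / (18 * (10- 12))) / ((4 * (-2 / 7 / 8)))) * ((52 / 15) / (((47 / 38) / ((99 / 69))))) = 38038 / 48645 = 0.78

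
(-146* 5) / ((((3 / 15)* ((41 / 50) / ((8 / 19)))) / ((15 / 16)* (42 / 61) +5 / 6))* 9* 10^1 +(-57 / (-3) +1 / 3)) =-118533750 / 6988289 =-16.96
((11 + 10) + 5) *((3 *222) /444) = 39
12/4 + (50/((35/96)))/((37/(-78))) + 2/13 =-285.96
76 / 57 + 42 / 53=338 / 159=2.13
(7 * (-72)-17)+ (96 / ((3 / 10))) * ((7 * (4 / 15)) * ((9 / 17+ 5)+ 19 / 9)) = 1855709 / 459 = 4042.94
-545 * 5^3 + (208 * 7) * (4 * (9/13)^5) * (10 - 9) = -1919264173/28561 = -67198.77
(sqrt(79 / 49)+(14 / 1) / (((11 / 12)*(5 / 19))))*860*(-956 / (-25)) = 1950364.31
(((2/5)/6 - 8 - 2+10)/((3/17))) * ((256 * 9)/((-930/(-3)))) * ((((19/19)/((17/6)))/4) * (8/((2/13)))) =9984/775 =12.88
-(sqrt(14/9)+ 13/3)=-13/3 - sqrt(14)/3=-5.58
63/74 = 0.85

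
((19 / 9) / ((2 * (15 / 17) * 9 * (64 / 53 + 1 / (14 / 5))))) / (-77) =-17119 / 15516765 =-0.00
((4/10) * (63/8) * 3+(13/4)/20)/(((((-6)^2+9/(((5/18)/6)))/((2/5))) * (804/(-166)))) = -63827/18524160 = -0.00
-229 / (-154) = 229 / 154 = 1.49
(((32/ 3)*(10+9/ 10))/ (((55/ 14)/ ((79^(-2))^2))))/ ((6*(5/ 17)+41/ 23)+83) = 596666/ 67963022584875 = 0.00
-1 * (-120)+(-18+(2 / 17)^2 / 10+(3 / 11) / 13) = 21081391 / 206635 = 102.02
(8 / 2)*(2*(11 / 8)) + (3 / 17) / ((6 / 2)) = 188 / 17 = 11.06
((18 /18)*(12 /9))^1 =4 /3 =1.33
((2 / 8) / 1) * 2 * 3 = 3 / 2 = 1.50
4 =4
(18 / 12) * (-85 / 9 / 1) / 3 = -85 / 18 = -4.72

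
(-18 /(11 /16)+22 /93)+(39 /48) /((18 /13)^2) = -45115399 /1767744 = -25.52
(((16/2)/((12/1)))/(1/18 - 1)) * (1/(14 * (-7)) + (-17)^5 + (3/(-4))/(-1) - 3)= 834877245/833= 1002253.60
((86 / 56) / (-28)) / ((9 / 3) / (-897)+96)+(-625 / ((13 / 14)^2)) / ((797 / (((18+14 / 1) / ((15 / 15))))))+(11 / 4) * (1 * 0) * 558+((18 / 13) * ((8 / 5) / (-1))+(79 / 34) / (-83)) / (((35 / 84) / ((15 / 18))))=-718294434862443171 / 21383825304230480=-33.59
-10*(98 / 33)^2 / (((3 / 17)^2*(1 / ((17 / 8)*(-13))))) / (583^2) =766747345 / 3331252089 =0.23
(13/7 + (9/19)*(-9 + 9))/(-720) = -0.00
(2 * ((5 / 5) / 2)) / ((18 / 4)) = 0.22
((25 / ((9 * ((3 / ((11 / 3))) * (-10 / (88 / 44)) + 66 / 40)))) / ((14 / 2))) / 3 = -5500 / 101493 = -0.05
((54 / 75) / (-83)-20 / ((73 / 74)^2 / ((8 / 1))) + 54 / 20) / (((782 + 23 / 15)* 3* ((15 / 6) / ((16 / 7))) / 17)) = -972820076528 / 909725979925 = -1.07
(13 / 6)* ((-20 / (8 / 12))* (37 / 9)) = -2405 / 9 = -267.22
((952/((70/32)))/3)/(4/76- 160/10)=-41344/4545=-9.10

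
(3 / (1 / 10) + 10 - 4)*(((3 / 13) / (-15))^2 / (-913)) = -36 / 3857425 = -0.00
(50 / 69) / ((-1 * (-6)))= 0.12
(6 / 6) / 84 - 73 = -6131 / 84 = -72.99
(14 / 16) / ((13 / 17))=119 / 104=1.14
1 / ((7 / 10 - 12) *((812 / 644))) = -0.07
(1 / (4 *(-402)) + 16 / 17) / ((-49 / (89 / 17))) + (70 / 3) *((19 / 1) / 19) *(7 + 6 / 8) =195973681 / 1084328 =180.73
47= 47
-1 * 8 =-8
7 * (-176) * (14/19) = -17248/19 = -907.79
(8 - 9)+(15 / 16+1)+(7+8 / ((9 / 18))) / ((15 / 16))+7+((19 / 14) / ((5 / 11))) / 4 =11161 / 336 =33.22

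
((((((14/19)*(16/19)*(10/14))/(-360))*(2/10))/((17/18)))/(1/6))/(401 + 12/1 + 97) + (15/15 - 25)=-24.00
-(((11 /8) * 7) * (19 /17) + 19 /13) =-21603 /1768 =-12.22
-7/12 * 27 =-63/4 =-15.75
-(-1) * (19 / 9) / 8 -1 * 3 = -197 / 72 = -2.74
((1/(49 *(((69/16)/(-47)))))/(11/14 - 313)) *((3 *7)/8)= 4/2139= 0.00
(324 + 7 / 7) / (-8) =-325 / 8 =-40.62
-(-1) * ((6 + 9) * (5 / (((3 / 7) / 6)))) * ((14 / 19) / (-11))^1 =-14700 / 209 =-70.33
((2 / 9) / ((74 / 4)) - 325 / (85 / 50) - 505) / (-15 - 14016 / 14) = 27586909 / 40266693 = 0.69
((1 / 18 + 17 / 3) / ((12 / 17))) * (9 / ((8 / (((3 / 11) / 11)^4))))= 0.00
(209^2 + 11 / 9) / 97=393140 / 873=450.33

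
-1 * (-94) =94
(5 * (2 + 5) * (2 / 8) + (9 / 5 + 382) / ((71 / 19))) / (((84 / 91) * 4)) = 2057497 / 68160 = 30.19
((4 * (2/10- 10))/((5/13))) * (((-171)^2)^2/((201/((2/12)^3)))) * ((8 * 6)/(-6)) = 16057725.70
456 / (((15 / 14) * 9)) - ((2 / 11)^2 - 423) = 2560543 / 5445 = 470.26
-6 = -6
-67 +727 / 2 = 593 / 2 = 296.50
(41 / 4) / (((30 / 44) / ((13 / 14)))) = 5863 / 420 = 13.96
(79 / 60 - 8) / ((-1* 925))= 401 / 55500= 0.01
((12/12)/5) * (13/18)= 13/90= 0.14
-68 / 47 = -1.45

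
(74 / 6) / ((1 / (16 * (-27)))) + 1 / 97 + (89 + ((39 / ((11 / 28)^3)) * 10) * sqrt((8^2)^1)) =5967163038 / 129107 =46218.74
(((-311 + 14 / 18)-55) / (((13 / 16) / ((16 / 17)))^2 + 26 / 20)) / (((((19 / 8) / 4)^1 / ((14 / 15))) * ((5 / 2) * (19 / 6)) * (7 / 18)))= -5804916736 / 63667955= -91.17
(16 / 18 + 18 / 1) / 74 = 0.26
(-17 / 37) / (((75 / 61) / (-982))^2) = -61000243268 / 208125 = -293094.26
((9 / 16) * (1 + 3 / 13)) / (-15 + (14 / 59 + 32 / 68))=-9027 / 186355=-0.05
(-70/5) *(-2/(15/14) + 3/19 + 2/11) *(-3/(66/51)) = -569653/11495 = -49.56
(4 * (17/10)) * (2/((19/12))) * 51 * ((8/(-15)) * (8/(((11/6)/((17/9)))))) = -10061824/5225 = -1925.71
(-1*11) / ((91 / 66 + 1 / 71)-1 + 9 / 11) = -51546 / 5675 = -9.08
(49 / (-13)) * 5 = -245 / 13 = -18.85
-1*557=-557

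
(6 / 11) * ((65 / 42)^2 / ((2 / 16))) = 10.45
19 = 19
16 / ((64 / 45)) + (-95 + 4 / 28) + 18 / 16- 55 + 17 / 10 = -38019 / 280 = -135.78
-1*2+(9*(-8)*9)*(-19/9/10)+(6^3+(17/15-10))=5129/15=341.93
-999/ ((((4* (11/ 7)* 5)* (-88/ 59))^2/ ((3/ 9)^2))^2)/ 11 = -0.00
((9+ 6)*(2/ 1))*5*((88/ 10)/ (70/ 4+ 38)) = 880/ 37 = 23.78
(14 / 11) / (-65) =-14 / 715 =-0.02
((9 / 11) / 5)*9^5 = 531441 / 55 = 9662.56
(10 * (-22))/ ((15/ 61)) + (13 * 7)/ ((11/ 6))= -845.03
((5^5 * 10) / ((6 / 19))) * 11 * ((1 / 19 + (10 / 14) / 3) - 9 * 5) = -3066078125 / 63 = -48667906.75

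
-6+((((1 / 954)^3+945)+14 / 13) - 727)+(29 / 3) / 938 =1128025040211805 / 5293724298408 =213.09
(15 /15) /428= 1 /428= 0.00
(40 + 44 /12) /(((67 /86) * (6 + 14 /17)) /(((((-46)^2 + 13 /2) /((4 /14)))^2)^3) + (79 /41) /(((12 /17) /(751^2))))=3603841428793159895044771230187500 /127059287743496342302885454432686006559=0.00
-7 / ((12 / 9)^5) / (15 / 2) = -567 / 2560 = -0.22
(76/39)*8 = 15.59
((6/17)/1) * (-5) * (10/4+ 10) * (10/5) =-750/17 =-44.12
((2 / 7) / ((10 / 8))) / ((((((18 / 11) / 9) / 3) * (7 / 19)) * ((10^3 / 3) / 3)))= 5643 / 61250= 0.09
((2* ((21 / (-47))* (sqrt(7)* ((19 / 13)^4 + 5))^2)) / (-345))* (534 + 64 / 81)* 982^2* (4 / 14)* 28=271450730418420775839232 / 39681220923045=6840785744.59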